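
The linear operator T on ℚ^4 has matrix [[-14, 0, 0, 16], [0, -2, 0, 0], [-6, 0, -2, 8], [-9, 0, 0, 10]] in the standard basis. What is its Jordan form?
J = [[-2, 1, 0, 0], [0, -2, 0, 0], [0, 0, -2, 0], [0, 0, 0, -2]]

The characteristic polynomial is det(xI - A) = (x + 2)^4, so the eigenvalues are -2 (algebraic multiplicity 4).

For λ = -2: rank(A + 2I) = 1, rank((A + 2I)^2) = 0. The eigenspace has dimension 4 - 1 = 3, so there are 3 Jordan blocks; the rank sequence gives block sizes [2, 1, 1].

Assembling the blocks gives the Jordan form J above.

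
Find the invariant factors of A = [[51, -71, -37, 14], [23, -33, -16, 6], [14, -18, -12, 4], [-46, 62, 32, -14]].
The Jordan structure of A has elementary divisors (x + 2)^3, (x + 2). Arranging the block sizes at each eigenvalue in decreasing order and taking row products gives the invariant factors.

Invariant factors (smallest first, each dividing the next): x + 2, (x + 2)^3.

Check: the last factor (x + 2)^3 is the minimal polynomial, and the product (x + 2)^4 is the characteristic polynomial.

x + 2, (x + 2)^3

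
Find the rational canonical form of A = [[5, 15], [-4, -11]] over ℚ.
The invariant factors of A (the non-unit diagonal entries of the Smith normal form of xI - A over ℚ[x]) are (x + 1)(x + 5), each dividing the next. The characteristic polynomial is their product, (x + 1)(x + 5).

The rational canonical form is the block-diagonal matrix of companion matrices C(f_i):
R = [[0, -5], [1, -6]].

R = [[0, -5], [1, -6]]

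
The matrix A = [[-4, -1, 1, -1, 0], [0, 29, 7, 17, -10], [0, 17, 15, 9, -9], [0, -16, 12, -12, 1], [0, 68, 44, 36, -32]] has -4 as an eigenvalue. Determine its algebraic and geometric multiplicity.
The characteristic polynomial is (x - 4)^2(x + 4)^3, so the factor x + 4 appears with exponent 3: the algebraic multiplicity is 3.

rank(A + 4I) = 3, so the eigenspace has dimension 5 - 3 = 2: the geometric multiplicity is 2.

Since 2 < 3, A is not diagonalizable.

algebraic multiplicity 3, geometric multiplicity 2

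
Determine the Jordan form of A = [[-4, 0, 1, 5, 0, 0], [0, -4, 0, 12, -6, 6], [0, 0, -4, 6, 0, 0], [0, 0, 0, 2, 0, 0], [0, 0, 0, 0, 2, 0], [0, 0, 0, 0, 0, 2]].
The characteristic polynomial is det(xI - A) = (x - 2)^3(x + 4)^3, so the eigenvalues are -4 (algebraic multiplicity 3), 2 (algebraic multiplicity 3).

For λ = -4: rank(A + 4I) = 4, rank((A + 4I)^2) = 3. The eigenspace has dimension 6 - 4 = 2, so there are 2 Jordan blocks; the rank sequence gives block sizes [2, 1].

For λ = 2: rank(A - 2I) = 3. The eigenspace has dimension 6 - 3 = 3, so there are 3 Jordan blocks; the rank sequence gives block sizes [1, 1, 1].

Assembling the blocks gives the Jordan form J above.

J = [[-4, 1, 0, 0, 0, 0], [0, -4, 0, 0, 0, 0], [0, 0, -4, 0, 0, 0], [0, 0, 0, 2, 0, 0], [0, 0, 0, 0, 2, 0], [0, 0, 0, 0, 0, 2]]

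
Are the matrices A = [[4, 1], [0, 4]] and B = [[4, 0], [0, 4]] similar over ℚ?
No.

Both have characteristic polynomial (x - 4)^2, but the minimal polynomial of A is (x - 4)^2 while the minimal polynomial of B is x - 4. The minimal polynomial is a similarity invariant, so A and B are not similar.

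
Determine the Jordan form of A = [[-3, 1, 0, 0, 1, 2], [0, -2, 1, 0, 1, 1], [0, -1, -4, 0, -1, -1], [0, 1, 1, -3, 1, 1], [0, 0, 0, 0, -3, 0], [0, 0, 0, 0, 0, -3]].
The characteristic polynomial is det(xI - A) = (x + 3)^6, so the eigenvalues are -3 (algebraic multiplicity 6).

For λ = -3: rank(A + 3I) = 2, rank((A + 3I)^2) = 1, rank((A + 3I)^3) = 0. The eigenspace has dimension 6 - 2 = 4, so there are 4 Jordan blocks; the rank sequence gives block sizes [3, 1, 1, 1].

Assembling the blocks gives the Jordan form J above.

J = [[-3, 1, 0, 0, 0, 0], [0, -3, 1, 0, 0, 0], [0, 0, -3, 0, 0, 0], [0, 0, 0, -3, 0, 0], [0, 0, 0, 0, -3, 0], [0, 0, 0, 0, 0, -3]]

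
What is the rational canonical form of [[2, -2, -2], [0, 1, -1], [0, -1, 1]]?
The invariant factors of A (the non-unit diagonal entries of the Smith normal form of xI - A over ℚ[x]) are x - 2, x(x - 2), each dividing the next. The characteristic polynomial is their product, x(x - 2)^2.

The rational canonical form is the block-diagonal matrix of companion matrices C(f_i):
R = [[2, 0, 0], [0, 0, 0], [0, 1, 2]].

R = [[2, 0, 0], [0, 0, 0], [0, 1, 2]]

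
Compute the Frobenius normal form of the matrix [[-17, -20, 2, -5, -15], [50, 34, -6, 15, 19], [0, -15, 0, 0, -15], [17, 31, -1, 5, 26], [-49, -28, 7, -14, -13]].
R = [[0, 5, 0, 0, 0], [1, 3, 0, 0, 0], [0, 0, 0, 0, -15], [0, 0, 1, 0, -4], [0, 0, 0, 1, 6]]

The invariant factors of A (the non-unit diagonal entries of the Smith normal form of xI - A over ℚ[x]) are x^2 - 3x - 5, (x - 3)(x^2 - 3x - 5), each dividing the next. The characteristic polynomial is their product, (x - 3)(x^2 - 3x - 5)^2.

The rational canonical form is the block-diagonal matrix of companion matrices C(f_i):
R = [[0, 5, 0, 0, 0], [1, 3, 0, 0, 0], [0, 0, 0, 0, -15], [0, 0, 1, 0, -4], [0, 0, 0, 1, 6]].

Note the characteristic polynomial does not split into linear factors over ℚ, so A has no Jordan form over ℚ; the rational canonical form exists over any field.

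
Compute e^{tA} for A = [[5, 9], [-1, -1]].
e^{tA} = [[(3*t + 1)*e^{2*t}, 9*t*e^{2*t}], [-t*e^{2*t}, (1 - 3*t)*e^{2*t}]]

A has Jordan form J = [[2, 1], [0, 2]] with A = PJP^{-1}, so e^{tA} = P e^{tJ} P^{-1}.

For a Jordan block J_k(λ), e^{tJ_k(λ)} = e^{λt} · (I + tN + t^2 N^2/2! + ... + t^{k-1} N^{k-1}/(k-1)!) where N is the nilpotent superdiagonal part.

Assembling the blocks and conjugating back gives the entries of e^{tA} as shown above.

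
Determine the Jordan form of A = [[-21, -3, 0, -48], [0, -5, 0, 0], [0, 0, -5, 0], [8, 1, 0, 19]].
J = [[-5, 1, 0, 0], [0, -5, 0, 0], [0, 0, -5, 0], [0, 0, 0, 3]]

The characteristic polynomial is det(xI - A) = (x - 3)(x + 5)^3, so the eigenvalues are -5 (algebraic multiplicity 3), 3 (algebraic multiplicity 1).

For λ = -5: rank(A + 5I) = 2, rank((A + 5I)^2) = 1. The eigenspace has dimension 4 - 2 = 2, so there are 2 Jordan blocks; the rank sequence gives block sizes [2, 1].

For λ = 3: algebraic multiplicity 1 gives one 1×1 block.

Assembling the blocks gives the Jordan form J above.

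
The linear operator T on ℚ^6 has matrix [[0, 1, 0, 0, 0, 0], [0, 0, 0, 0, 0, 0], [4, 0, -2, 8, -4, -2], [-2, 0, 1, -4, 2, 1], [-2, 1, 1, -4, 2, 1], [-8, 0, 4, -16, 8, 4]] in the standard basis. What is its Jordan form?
The characteristic polynomial is det(xI - A) = x^6, so the eigenvalues are 0 (algebraic multiplicity 6).

For λ = 0: rank(A) = 2, rank(A^2) = 0. The eigenspace has dimension 6 - 2 = 4, so there are 4 Jordan blocks; the rank sequence gives block sizes [2, 2, 1, 1].

Assembling the blocks gives the Jordan form J above.

J = [[0, 1, 0, 0, 0, 0], [0, 0, 0, 0, 0, 0], [0, 0, 0, 1, 0, 0], [0, 0, 0, 0, 0, 0], [0, 0, 0, 0, 0, 0], [0, 0, 0, 0, 0, 0]]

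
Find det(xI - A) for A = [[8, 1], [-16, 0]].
xI - A = [[x - 8, -1], [16, x]].

Expanding det(xI - A) along the first row:
det(xI - A) = + (x - 8)·det([[x]]) - (-1)·det([[16]]).

Evaluating gives χ_A(x) = x^2 - 8x + 16 = (x - 4)^2.

χ_A(x) = (x - 4)^2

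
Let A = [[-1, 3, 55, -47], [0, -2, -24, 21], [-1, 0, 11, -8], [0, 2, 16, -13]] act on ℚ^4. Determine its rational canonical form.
The invariant factors of A (the non-unit diagonal entries of the Smith normal form of xI - A over ℚ[x]) are (x - 1)(x + 2)^3, each dividing the next. The characteristic polynomial is their product, (x - 1)(x + 2)^3.

The rational canonical form is the block-diagonal matrix of companion matrices C(f_i):
R = [[0, 0, 0, 8], [1, 0, 0, 4], [0, 1, 0, -6], [0, 0, 1, -5]].

R = [[0, 0, 0, 8], [1, 0, 0, 4], [0, 1, 0, -6], [0, 0, 1, -5]]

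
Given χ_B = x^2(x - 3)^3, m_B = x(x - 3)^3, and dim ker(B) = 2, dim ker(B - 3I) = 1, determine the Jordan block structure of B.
Jordan blocks: (0, 1), (0, 1), (3, 3)

λ = 0: algebraic multiplicity 2 (exponent in χ_B), largest block size 1 (exponent in m_B), 2 blocks (geometric multiplicity). These force block sizes [1, 1].
λ = 3: algebraic multiplicity 3 (exponent in χ_B), largest block size 3 (exponent in m_B), 1 block (geometric multiplicity). This forces block sizes [3].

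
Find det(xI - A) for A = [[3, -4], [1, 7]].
xI - A = [[x - 3, 4], [-1, x - 7]].

Expanding det(xI - A) along the first row:
det(xI - A) = + (x - 3)·det([[x - 7]]) - (4)·det([[-1]]).

Evaluating gives χ_A(x) = x^2 - 10x + 25 = (x - 5)^2.

χ_A(x) = (x - 5)^2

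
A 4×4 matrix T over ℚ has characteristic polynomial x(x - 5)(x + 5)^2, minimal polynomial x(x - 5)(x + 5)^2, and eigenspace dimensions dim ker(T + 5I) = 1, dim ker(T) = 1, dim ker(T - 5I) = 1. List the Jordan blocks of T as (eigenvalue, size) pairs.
Jordan blocks: (-5, 2), (0, 1), (5, 1)

λ = -5: algebraic multiplicity 2 (exponent in χ_T), largest block size 2 (exponent in m_T), 1 block (geometric multiplicity). This forces block sizes [2].
λ = 0: algebraic multiplicity 1 (exponent in χ_T), largest block size 1 (exponent in m_T), 1 block (geometric multiplicity). This forces block sizes [1].
λ = 5: algebraic multiplicity 1 (exponent in χ_T), largest block size 1 (exponent in m_T), 1 block (geometric multiplicity). This forces block sizes [1].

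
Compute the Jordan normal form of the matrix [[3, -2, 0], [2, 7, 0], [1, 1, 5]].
The characteristic polynomial is det(xI - A) = (x - 5)^3, so the eigenvalues are 5 (algebraic multiplicity 3).

For λ = 5: rank(A - 5I) = 1, rank((A - 5I)^2) = 0. The eigenspace has dimension 3 - 1 = 2, so there are 2 Jordan blocks; the rank sequence gives block sizes [2, 1].

Assembling the blocks gives the Jordan form J above.

J = [[5, 1, 0], [0, 5, 0], [0, 0, 5]]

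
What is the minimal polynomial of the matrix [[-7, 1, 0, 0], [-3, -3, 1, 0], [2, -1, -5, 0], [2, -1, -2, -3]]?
The characteristic polynomial factors as (x + 3)(x + 5)^3. The minimal polynomial is ∏(x - λ)^{k_λ} where k_λ is the size of the largest Jordan block at λ.

For λ = -5: rank(A + 5I) = 3, and the largest Jordan block has size 3 (the smallest k with rank((A + 5I)^k) = rank((A + 5I)^(k+1))).
For λ = -3: rank(A + 3I) = 3, and the largest Jordan block has size 1 (the smallest k with rank((A + 3I)^k) = rank((A + 3I)^(k+1))).

So m_A(x) = (x + 3)(x + 5)^3.

m_A(x) = (x + 3)(x + 5)^3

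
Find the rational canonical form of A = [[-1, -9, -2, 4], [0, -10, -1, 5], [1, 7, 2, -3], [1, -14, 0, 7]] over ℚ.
The invariant factors of A (the non-unit diagonal entries of the Smith normal form of xI - A over ℚ[x]) are (x - 1)(x + 1)^3, each dividing the next. The characteristic polynomial is their product, (x - 1)(x + 1)^3.

The rational canonical form is the block-diagonal matrix of companion matrices C(f_i):
R = [[0, 0, 0, 1], [1, 0, 0, 2], [0, 1, 0, 0], [0, 0, 1, -2]].

R = [[0, 0, 0, 1], [1, 0, 0, 2], [0, 1, 0, 0], [0, 0, 1, -2]]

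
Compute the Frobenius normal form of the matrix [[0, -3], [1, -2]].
The invariant factors of A (the non-unit diagonal entries of the Smith normal form of xI - A over ℚ[x]) are x^2 + 2x + 3, each dividing the next. The characteristic polynomial is their product, x^2 + 2x + 3.

The rational canonical form is the block-diagonal matrix of companion matrices C(f_i):
R = [[0, -3], [1, -2]].

Note the characteristic polynomial does not split into linear factors over ℚ, so A has no Jordan form over ℚ; the rational canonical form exists over any field.

R = [[0, -3], [1, -2]]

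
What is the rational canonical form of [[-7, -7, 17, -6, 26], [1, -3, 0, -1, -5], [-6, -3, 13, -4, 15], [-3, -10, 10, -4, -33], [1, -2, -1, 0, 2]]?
The invariant factors of A (the non-unit diagonal entries of the Smith normal form of xI - A over ℚ[x]) are (x - 5)(x + 4)(x^3 - 3x + 4), each dividing the next. The characteristic polynomial is their product, (x - 5)(x + 4)(x^3 - 3x + 4).

The rational canonical form is the block-diagonal matrix of companion matrices C(f_i):
R = [[0, 0, 0, 0, 80], [1, 0, 0, 0, -56], [0, 1, 0, 0, -7], [0, 0, 1, 0, 23], [0, 0, 0, 1, 1]].

Note the characteristic polynomial does not split into linear factors over ℚ, so A has no Jordan form over ℚ; the rational canonical form exists over any field.

R = [[0, 0, 0, 0, 80], [1, 0, 0, 0, -56], [0, 1, 0, 0, -7], [0, 0, 1, 0, 23], [0, 0, 0, 1, 1]]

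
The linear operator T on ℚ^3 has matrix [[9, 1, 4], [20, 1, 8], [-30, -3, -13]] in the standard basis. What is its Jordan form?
The characteristic polynomial is det(xI - A) = (x + 1)^3, so the eigenvalues are -1 (algebraic multiplicity 3).

For λ = -1: rank(A + I) = 1, rank((A + I)^2) = 0. The eigenspace has dimension 3 - 1 = 2, so there are 2 Jordan blocks; the rank sequence gives block sizes [2, 1].

Assembling the blocks gives the Jordan form J above.

J = [[-1, 1, 0], [0, -1, 0], [0, 0, -1]]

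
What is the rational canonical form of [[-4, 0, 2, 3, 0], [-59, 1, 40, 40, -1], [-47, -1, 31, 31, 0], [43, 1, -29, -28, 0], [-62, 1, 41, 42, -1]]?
R = [[0, 0, 0, 0, 0], [1, 0, 0, 0, 0], [0, 1, 0, 0, -20], [0, 0, 1, 0, 16], [0, 0, 0, 1, -1]]

The invariant factors of A (the non-unit diagonal entries of the Smith normal form of xI - A over ℚ[x]) are x^2(x - 2)^2(x + 5), each dividing the next. The characteristic polynomial is their product, x^2(x - 2)^2(x + 5).

The rational canonical form is the block-diagonal matrix of companion matrices C(f_i):
R = [[0, 0, 0, 0, 0], [1, 0, 0, 0, 0], [0, 1, 0, 0, -20], [0, 0, 1, 0, 16], [0, 0, 0, 1, -1]].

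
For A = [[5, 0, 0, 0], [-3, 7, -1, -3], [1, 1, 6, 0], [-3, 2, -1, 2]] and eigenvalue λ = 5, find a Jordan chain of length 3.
v_1 = [[1, 0, -1, -1]]^T, v_2 = [[0, 1, 0, 1]]^T, v_3 = [[0, -1, 1, -1]]^T

We seek v_1 ∈ ker((A - 5I)^3) \ ker((A - 5I)^2), then set v_{i+1} = (A - 5I) v_i.

One such chain is v_1 = [[1, 0, -1, -1]]^T, v_2 = [[0, 1, 0, 1]]^T, v_3 = [[0, -1, 1, -1]]^T. Check: (A - 5I) v_3 = [[0, 0, 0, 0]]^T = 0.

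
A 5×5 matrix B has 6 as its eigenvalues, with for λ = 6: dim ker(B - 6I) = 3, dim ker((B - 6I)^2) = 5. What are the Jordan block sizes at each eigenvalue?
λ = 6: successive nullity increments [3, 2] count blocks of size ≥ k; block sizes are [2, 2, 1].

Jordan blocks: (6, 2), (6, 2), (6, 1)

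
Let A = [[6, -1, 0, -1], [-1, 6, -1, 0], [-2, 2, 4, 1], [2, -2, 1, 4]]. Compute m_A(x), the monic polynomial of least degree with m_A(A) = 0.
The characteristic polynomial factors as (x - 5)^4. The minimal polynomial is ∏(x - λ)^{k_λ} where k_λ is the size of the largest Jordan block at λ.

For λ = 5: rank(A - 5I) = 2, and the largest Jordan block has size 2 (the smallest k with rank((A - 5I)^k) = rank((A - 5I)^(k+1))).

So m_A(x) = (x - 5)^2.

m_A(x) = (x - 5)^2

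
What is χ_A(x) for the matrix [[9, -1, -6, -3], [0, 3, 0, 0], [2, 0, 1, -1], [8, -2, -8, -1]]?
xI - A = [[x - 9, 1, 6, 3], [0, x - 3, 0, 0], [-2, 0, x - 1, 1], [-8, 2, 8, x + 1]].

Expanding det(xI - A) along the first row:
det(xI - A) = + (x - 9)·det([[x - 3, 0, 0], [0, x - 1, 1], [2, 8, x + 1]]) - (1)·det([[0, 0, 0], [-2, x - 1, 1], [-8, 8, x + 1]]) + (6)·det([[0, x - 3, 0], [-2, 0, 1], [-8, 2, x + 1]]) - (3)·det([[0, x - 3, 0], [-2, 0, x - 1], [-8, 2, 8]]).

Evaluating gives χ_A(x) = x^4 - 12x^3 + 54x^2 - 108x + 81 = (x - 3)^4.

χ_A(x) = (x - 3)^4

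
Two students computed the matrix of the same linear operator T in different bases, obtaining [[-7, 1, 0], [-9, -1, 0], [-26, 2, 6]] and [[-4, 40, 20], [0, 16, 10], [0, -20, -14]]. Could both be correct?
No.

Both have characteristic polynomial (x - 6)(x + 4)^2, but the minimal polynomial of A is (x - 6)(x + 4)^2 while the minimal polynomial of B is (x - 6)(x + 4). The minimal polynomial is a similarity invariant, so A and B are not similar.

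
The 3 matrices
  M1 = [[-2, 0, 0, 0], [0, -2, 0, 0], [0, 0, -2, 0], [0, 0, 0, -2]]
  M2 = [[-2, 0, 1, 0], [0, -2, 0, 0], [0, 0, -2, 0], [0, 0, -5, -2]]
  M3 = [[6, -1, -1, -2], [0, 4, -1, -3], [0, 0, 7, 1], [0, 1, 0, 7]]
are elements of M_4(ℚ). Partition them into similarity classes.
Characteristic polynomials: χ_{M1} = (x + 2)^4, χ_{M2} = (x + 2)^4, χ_{M3} = (x - 6)^4.

{M1}: invariant factors x + 2, x + 2, x + 2, x + 2.

{M2}: invariant factors x + 2, x + 2, (x + 2)^2.

{M3}: invariant factors x - 6, (x - 6)^3.

Matrices are similar if and only if their invariant-factor lists agree; the partition into similarity classes is {M1}, {M2}, {M3}.

3 classes: {M1}, {M2}, {M3}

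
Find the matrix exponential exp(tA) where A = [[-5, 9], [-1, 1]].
e^{tA} = [[(1 - 3*t)*e^{-2*t}, 9*t*e^{-2*t}], [-t*e^{-2*t}, (3*t + 1)*e^{-2*t}]]

A has Jordan form J = [[-2, 1], [0, -2]] with A = PJP^{-1}, so e^{tA} = P e^{tJ} P^{-1}.

For a Jordan block J_k(λ), e^{tJ_k(λ)} = e^{λt} · (I + tN + t^2 N^2/2! + ... + t^{k-1} N^{k-1}/(k-1)!) where N is the nilpotent superdiagonal part.

Assembling the blocks and conjugating back gives the entries of e^{tA} as shown above.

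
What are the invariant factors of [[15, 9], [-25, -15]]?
x^2

The Jordan structure of A has elementary divisors x^2. Arranging the block sizes at each eigenvalue in decreasing order and taking row products gives the invariant factors.

Invariant factors (smallest first, each dividing the next): x^2.

Check: the last factor x^2 is the minimal polynomial, and the product x^2 is the characteristic polynomial.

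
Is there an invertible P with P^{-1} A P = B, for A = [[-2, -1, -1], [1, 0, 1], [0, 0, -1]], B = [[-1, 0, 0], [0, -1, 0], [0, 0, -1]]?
Both have characteristic polynomial (x + 1)^3, but the minimal polynomial of A is (x + 1)^2 while the minimal polynomial of B is x + 1. The minimal polynomial is a similarity invariant, so A and B are not similar.

No.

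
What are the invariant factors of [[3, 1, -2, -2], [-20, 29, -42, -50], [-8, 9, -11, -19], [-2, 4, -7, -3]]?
The Jordan structure of A has elementary divisors (x - 3)^2, (x - 6)^2. Arranging the block sizes at each eigenvalue in decreasing order and taking row products gives the invariant factors.

Invariant factors (smallest first, each dividing the next): (x - 6)^2(x - 3)^2.

Check: the last factor (x - 6)^2(x - 3)^2 is the minimal polynomial, and the product (x - 6)^2(x - 3)^2 is the characteristic polynomial.

(x - 6)^2(x - 3)^2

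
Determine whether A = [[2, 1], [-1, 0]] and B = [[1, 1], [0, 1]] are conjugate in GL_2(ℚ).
Yes.

Two matrices over a field are similar if and only if they have the same invariant factors.

Both A and B have characteristic polynomial (x - 1)^2 and minimal polynomial (x - 1)^2. Computing further, both have invariant factors (x - 1)^2. Hence A and B are similar.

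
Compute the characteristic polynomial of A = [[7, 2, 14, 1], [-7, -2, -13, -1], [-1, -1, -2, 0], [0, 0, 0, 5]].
xI - A = [[x - 7, -2, -14, -1], [7, x + 2, 13, 1], [1, 1, x + 2, 0], [0, 0, 0, x - 5]].

Expanding det(xI - A) along the first row:
det(xI - A) = + (x - 7)·det([[x + 2, 13, 1], [1, x + 2, 0], [0, 0, x - 5]]) - (-2)·det([[7, 13, 1], [1, x + 2, 0], [0, 0, x - 5]]) + (-14)·det([[7, x + 2, 1], [1, 1, 0], [0, 0, x - 5]]) - (-1)·det([[7, x + 2, 13], [1, 1, x + 2], [0, 0, 0]]).

Evaluating gives χ_A(x) = x^4 - 8x^3 + 6x^2 + 40x + 25 = (x - 5)^2(x + 1)^2.

χ_A(x) = (x - 5)^2(x + 1)^2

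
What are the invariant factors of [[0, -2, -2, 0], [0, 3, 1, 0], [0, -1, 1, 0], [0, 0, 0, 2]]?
x - 2, x(x - 2)^2

The Jordan structure of A has elementary divisors x, (x - 2)^2, (x - 2). Arranging the block sizes at each eigenvalue in decreasing order and taking row products gives the invariant factors.

Invariant factors (smallest first, each dividing the next): x - 2, x(x - 2)^2.

Check: the last factor x(x - 2)^2 is the minimal polynomial, and the product x(x - 2)^3 is the characteristic polynomial.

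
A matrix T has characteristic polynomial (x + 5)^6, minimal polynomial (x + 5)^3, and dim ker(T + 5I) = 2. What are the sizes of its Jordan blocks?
Jordan blocks: (-5, 3), (-5, 3)

λ = -5: algebraic multiplicity 6 (exponent in χ_T), largest block size 3 (exponent in m_T), 2 blocks (geometric multiplicity). These force block sizes [3, 3].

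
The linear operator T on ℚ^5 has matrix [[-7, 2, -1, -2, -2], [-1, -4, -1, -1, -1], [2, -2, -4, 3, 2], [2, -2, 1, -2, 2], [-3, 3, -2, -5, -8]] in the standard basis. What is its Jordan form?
The characteristic polynomial is det(xI - A) = (x + 5)^5, so the eigenvalues are -5 (algebraic multiplicity 5).

For λ = -5: rank(A + 5I) = 3, rank((A + 5I)^2) = 1, rank((A + 5I)^3) = 0. The eigenspace has dimension 5 - 3 = 2, so there are 2 Jordan blocks; the rank sequence gives block sizes [3, 2].

Assembling the blocks gives the Jordan form J above.

J = [[-5, 1, 0, 0, 0], [0, -5, 1, 0, 0], [0, 0, -5, 0, 0], [0, 0, 0, -5, 1], [0, 0, 0, 0, -5]]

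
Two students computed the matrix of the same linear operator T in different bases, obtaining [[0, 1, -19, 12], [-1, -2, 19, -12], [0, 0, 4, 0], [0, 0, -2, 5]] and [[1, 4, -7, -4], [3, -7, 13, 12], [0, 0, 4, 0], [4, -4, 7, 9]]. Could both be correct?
Two matrices over a field are similar if and only if they have the same invariant factors.

Both A and B have characteristic polynomial (x - 5)(x - 4)(x + 1)^2 and minimal polynomial (x - 5)(x - 4)(x + 1)^2. Computing further, both have invariant factors (x - 5)(x - 4)(x + 1)^2. Hence A and B are similar.

Yes.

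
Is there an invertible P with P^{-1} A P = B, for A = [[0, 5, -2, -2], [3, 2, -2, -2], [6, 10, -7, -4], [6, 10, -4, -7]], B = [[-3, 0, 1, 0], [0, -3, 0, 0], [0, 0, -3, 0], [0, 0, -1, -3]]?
Yes.

Two matrices over a field are similar if and only if they have the same invariant factors.

Both A and B have characteristic polynomial (x + 3)^4 and minimal polynomial (x + 3)^2. Computing further, both have invariant factors x + 3, x + 3, (x + 3)^2. Hence A and B are similar.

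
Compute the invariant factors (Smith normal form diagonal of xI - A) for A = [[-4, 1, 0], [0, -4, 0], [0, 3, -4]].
The Jordan structure of A has elementary divisors (x + 4)^2, (x + 4). Arranging the block sizes at each eigenvalue in decreasing order and taking row products gives the invariant factors.

Invariant factors (smallest first, each dividing the next): x + 4, (x + 4)^2.

Check: the last factor (x + 4)^2 is the minimal polynomial, and the product (x + 4)^3 is the characteristic polynomial.

x + 4, (x + 4)^2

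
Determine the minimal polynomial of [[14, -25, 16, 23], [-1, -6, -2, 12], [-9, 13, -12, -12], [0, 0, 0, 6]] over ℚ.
The characteristic polynomial factors as (x - 6)^2(x + 5)^2. The minimal polynomial is ∏(x - λ)^{k_λ} where k_λ is the size of the largest Jordan block at λ.

For λ = -5: rank(A + 5I) = 3, and the largest Jordan block has size 2 (the smallest k with rank((A + 5I)^k) = rank((A + 5I)^(k+1))).
For λ = 6: rank(A - 6I) = 3, and the largest Jordan block has size 2 (the smallest k with rank((A - 6I)^k) = rank((A - 6I)^(k+1))).

So m_A(x) = (x - 6)^2(x + 5)^2.

m_A(x) = (x - 6)^2(x + 5)^2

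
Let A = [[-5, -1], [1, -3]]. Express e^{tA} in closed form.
A has Jordan form J = [[-4, 1], [0, -4]] with A = PJP^{-1}, so e^{tA} = P e^{tJ} P^{-1}.

For a Jordan block J_k(λ), e^{tJ_k(λ)} = e^{λt} · (I + tN + t^2 N^2/2! + ... + t^{k-1} N^{k-1}/(k-1)!) where N is the nilpotent superdiagonal part.

Assembling the blocks and conjugating back gives the entries of e^{tA} as shown above.

e^{tA} = [[(1 - t)*e^{-4*t}, -t*e^{-4*t}], [t*e^{-4*t}, (t + 1)*e^{-4*t}]]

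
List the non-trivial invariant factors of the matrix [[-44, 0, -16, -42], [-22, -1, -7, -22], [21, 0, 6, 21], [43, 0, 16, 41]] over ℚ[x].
(x - 6)(x + 1)^2(x + 2)

The Jordan structure of A has elementary divisors (x + 2), (x + 1)^2, (x - 6). Arranging the block sizes at each eigenvalue in decreasing order and taking row products gives the invariant factors.

Invariant factors (smallest first, each dividing the next): (x - 6)(x + 1)^2(x + 2).

Check: the last factor (x - 6)(x + 1)^2(x + 2) is the minimal polynomial, and the product (x - 6)(x + 1)^2(x + 2) is the characteristic polynomial.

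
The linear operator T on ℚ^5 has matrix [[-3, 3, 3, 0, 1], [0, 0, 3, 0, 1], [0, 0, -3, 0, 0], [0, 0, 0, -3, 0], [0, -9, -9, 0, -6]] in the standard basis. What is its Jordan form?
J = [[-3, 1, 0, 0, 0], [0, -3, 0, 0, 0], [0, 0, -3, 0, 0], [0, 0, 0, -3, 0], [0, 0, 0, 0, -3]]

The characteristic polynomial is det(xI - A) = (x + 3)^5, so the eigenvalues are -3 (algebraic multiplicity 5).

For λ = -3: rank(A + 3I) = 1, rank((A + 3I)^2) = 0. The eigenspace has dimension 5 - 1 = 4, so there are 4 Jordan blocks; the rank sequence gives block sizes [2, 1, 1, 1].

Assembling the blocks gives the Jordan form J above.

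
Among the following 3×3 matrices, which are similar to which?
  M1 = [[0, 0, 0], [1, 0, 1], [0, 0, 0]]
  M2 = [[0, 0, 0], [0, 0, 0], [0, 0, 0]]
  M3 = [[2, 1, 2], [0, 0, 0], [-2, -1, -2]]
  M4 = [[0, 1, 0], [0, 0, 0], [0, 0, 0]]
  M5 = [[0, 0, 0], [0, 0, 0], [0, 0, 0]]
Characteristic polynomials: χ_{M1} = x^3, χ_{M2} = x^3, χ_{M3} = x^3, χ_{M4} = x^3, χ_{M5} = x^3.

{M1, M3, M4}: invariant factors x, x^2.

{M2, M5}: invariant factors x, x, x.

Matrices are similar if and only if their invariant-factor lists agree; the partition into similarity classes is {M1, M3, M4}, {M2, M5}.

2 classes: {M1, M3, M4}, {M2, M5}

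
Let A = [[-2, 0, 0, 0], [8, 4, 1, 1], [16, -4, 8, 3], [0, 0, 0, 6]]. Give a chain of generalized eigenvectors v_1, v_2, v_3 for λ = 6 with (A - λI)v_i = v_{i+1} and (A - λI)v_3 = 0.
We seek v_1 ∈ ker((A - 6I)^3) \ ker((A - 6I)^2), then set v_{i+1} = (A - 6I) v_i.

One such chain is v_1 = [[0, 1, 2, 1]]^T, v_2 = [[0, 1, 3, 0]]^T, v_3 = [[0, 1, 2, 0]]^T. Check: (A - 6I) v_3 = [[0, 0, 0, 0]]^T = 0.

v_1 = [[0, 1, 2, 1]]^T, v_2 = [[0, 1, 3, 0]]^T, v_3 = [[0, 1, 2, 0]]^T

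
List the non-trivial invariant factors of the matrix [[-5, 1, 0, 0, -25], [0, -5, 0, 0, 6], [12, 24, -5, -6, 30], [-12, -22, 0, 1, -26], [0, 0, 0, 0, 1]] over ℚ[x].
(x - 1)(x + 5), (x - 1)(x + 5)^2

The Jordan structure of A has elementary divisors (x + 5)^2, (x + 5), (x - 1), (x - 1). Arranging the block sizes at each eigenvalue in decreasing order and taking row products gives the invariant factors.

Invariant factors (smallest first, each dividing the next): (x - 1)(x + 5), (x - 1)(x + 5)^2.

Check: the last factor (x - 1)(x + 5)^2 is the minimal polynomial, and the product (x - 1)^2(x + 5)^3 is the characteristic polynomial.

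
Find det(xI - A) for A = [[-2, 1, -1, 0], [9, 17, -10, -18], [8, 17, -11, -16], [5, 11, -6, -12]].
χ_A(x) = (x + 2)^4

xI - A = [[x + 2, -1, 1, 0], [-9, x - 17, 10, 18], [-8, -17, x + 11, 16], [-5, -11, 6, x + 12]].

Expanding det(xI - A) along the first row:
det(xI - A) = + (x + 2)·det([[x - 17, 10, 18], [-17, x + 11, 16], [-11, 6, x + 12]]) - (-1)·det([[-9, 10, 18], [-8, x + 11, 16], [-5, 6, x + 12]]) + (1)·det([[-9, x - 17, 18], [-8, -17, 16], [-5, -11, x + 12]]) - (0)·det([[-9, x - 17, 10], [-8, -17, x + 11], [-5, -11, 6]]).

Evaluating gives χ_A(x) = x^4 + 8x^3 + 24x^2 + 32x + 16 = (x + 2)^4.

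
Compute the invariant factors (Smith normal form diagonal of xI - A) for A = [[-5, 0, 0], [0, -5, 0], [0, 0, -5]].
The Jordan structure of A has elementary divisors (x + 5), (x + 5), (x + 5). Arranging the block sizes at each eigenvalue in decreasing order and taking row products gives the invariant factors.

Invariant factors (smallest first, each dividing the next): x + 5, x + 5, x + 5.

Check: the last factor x + 5 is the minimal polynomial, and the product (x + 5)^3 is the characteristic polynomial.

x + 5, x + 5, x + 5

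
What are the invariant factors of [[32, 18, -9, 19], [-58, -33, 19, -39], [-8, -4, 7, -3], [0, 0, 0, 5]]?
The Jordan structure of A has elementary divisors (x + 4), (x - 5)^3. Arranging the block sizes at each eigenvalue in decreasing order and taking row products gives the invariant factors.

Invariant factors (smallest first, each dividing the next): (x - 5)^3(x + 4).

Check: the last factor (x - 5)^3(x + 4) is the minimal polynomial, and the product (x - 5)^3(x + 4) is the characteristic polynomial.

(x - 5)^3(x + 4)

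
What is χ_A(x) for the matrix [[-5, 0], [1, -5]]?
xI - A = [[x + 5, 0], [-1, x + 5]].

Expanding det(xI - A) along the first row:
det(xI - A) = + (x + 5)·det([[x + 5]]) - (0)·det([[-1]]).

Evaluating gives χ_A(x) = x^2 + 10x + 25 = (x + 5)^2.

χ_A(x) = (x + 5)^2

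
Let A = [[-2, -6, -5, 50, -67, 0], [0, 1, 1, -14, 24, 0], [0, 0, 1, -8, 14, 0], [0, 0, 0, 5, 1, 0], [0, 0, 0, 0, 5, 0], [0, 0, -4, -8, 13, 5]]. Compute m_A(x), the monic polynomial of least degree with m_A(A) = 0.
The characteristic polynomial factors as (x - 5)^3(x - 1)^2(x + 2). The minimal polynomial is ∏(x - λ)^{k_λ} where k_λ is the size of the largest Jordan block at λ.

For λ = -2: rank(A + 2I) = 5, and the largest Jordan block has size 1 (the smallest k with rank((A + 2I)^k) = rank((A + 2I)^(k+1))).
For λ = 1: rank(A - I) = 5, and the largest Jordan block has size 2 (the smallest k with rank((A - I)^k) = rank((A - I)^(k+1))).
For λ = 5: rank(A - 5I) = 4, and the largest Jordan block has size 2 (the smallest k with rank((A - 5I)^k) = rank((A - 5I)^(k+1))).

So m_A(x) = (x - 5)^2(x - 1)^2(x + 2).

m_A(x) = (x - 5)^2(x - 1)^2(x + 2)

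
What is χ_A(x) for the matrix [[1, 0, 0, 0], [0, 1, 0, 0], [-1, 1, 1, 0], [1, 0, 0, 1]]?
χ_A(x) = (x - 1)^4

xI - A = [[x - 1, 0, 0, 0], [0, x - 1, 0, 0], [1, -1, x - 1, 0], [-1, 0, 0, x - 1]].

Expanding det(xI - A) along the first row:
det(xI - A) = + (x - 1)·det([[x - 1, 0, 0], [-1, x - 1, 0], [0, 0, x - 1]]) - (0)·det([[0, 0, 0], [1, x - 1, 0], [-1, 0, x - 1]]) + (0)·det([[0, x - 1, 0], [1, -1, 0], [-1, 0, x - 1]]) - (0)·det([[0, x - 1, 0], [1, -1, x - 1], [-1, 0, 0]]).

Evaluating gives χ_A(x) = x^4 - 4x^3 + 6x^2 - 4x + 1 = (x - 1)^4.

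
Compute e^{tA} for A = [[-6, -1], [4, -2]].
e^{tA} = [[(1 - 2*t)*e^{-4*t}, -t*e^{-4*t}], [4*t*e^{-4*t}, (2*t + 1)*e^{-4*t}]]

A has Jordan form J = [[-4, 1], [0, -4]] with A = PJP^{-1}, so e^{tA} = P e^{tJ} P^{-1}.

For a Jordan block J_k(λ), e^{tJ_k(λ)} = e^{λt} · (I + tN + t^2 N^2/2! + ... + t^{k-1} N^{k-1}/(k-1)!) where N is the nilpotent superdiagonal part.

Assembling the blocks and conjugating back gives the entries of e^{tA} as shown above.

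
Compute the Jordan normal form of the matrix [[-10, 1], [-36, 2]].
The characteristic polynomial is det(xI - A) = (x + 4)^2, so the eigenvalues are -4 (algebraic multiplicity 2).

For λ = -4: rank(A + 4I) = 1, rank((A + 4I)^2) = 0. The eigenspace has dimension 2 - 1 = 1, so there is 1 Jordan block; the rank sequence gives block sizes [2].

Assembling the blocks gives the Jordan form J above.

J = [[-4, 1], [0, -4]]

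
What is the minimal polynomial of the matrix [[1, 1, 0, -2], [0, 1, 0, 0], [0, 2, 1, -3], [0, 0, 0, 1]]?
m_A(x) = (x - 1)^2

The characteristic polynomial factors as (x - 1)^4. The minimal polynomial is ∏(x - λ)^{k_λ} where k_λ is the size of the largest Jordan block at λ.

For λ = 1: rank(A - I) = 2, and the largest Jordan block has size 2 (the smallest k with rank((A - I)^k) = rank((A - I)^(k+1))).

So m_A(x) = (x - 1)^2.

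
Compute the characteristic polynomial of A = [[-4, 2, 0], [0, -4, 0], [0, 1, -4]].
χ_A(x) = (x + 4)^3

xI - A = [[x + 4, -2, 0], [0, x + 4, 0], [0, -1, x + 4]].

Expanding det(xI - A) along the first row:
det(xI - A) = + (x + 4)·det([[x + 4, 0], [-1, x + 4]]) - (-2)·det([[0, 0], [0, x + 4]]) + (0)·det([[0, x + 4], [0, -1]]).

Evaluating gives χ_A(x) = x^3 + 12x^2 + 48x + 64 = (x + 4)^3.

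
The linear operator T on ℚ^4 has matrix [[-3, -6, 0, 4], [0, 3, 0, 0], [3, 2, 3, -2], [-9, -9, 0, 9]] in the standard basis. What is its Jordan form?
The characteristic polynomial is det(xI - A) = (x - 3)^4, so the eigenvalues are 3 (algebraic multiplicity 4).

For λ = 3: rank(A - 3I) = 2, rank((A - 3I)^2) = 0. The eigenspace has dimension 4 - 2 = 2, so there are 2 Jordan blocks; the rank sequence gives block sizes [2, 2].

Assembling the blocks gives the Jordan form J above.

J = [[3, 1, 0, 0], [0, 3, 0, 0], [0, 0, 3, 1], [0, 0, 0, 3]]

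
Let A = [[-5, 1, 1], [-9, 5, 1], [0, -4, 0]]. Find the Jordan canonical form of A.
J = [[-2, 1, 0], [0, -2, 0], [0, 0, 4]]

The characteristic polynomial is det(xI - A) = (x - 4)(x + 2)^2, so the eigenvalues are -2 (algebraic multiplicity 2), 4 (algebraic multiplicity 1).

For λ = -2: rank(A + 2I) = 2, rank((A + 2I)^2) = 1. The eigenspace has dimension 3 - 2 = 1, so there is 1 Jordan block; the rank sequence gives block sizes [2].

For λ = 4: algebraic multiplicity 1 gives one 1×1 block.

Assembling the blocks gives the Jordan form J above.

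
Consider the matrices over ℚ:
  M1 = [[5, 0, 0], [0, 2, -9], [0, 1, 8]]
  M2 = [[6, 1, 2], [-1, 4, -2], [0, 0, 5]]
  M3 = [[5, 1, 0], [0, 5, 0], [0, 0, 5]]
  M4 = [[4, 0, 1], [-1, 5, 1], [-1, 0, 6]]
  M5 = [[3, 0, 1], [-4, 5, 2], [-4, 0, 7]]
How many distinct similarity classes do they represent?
1 class: {M1, M2, M3, M4, M5}

Characteristic polynomials: χ_{M1} = (x - 5)^3, χ_{M2} = (x - 5)^3, χ_{M3} = (x - 5)^3, χ_{M4} = (x - 5)^3, χ_{M5} = (x - 5)^3.

{M1, M2, M3, M4, M5}: invariant factors x - 5, (x - 5)^2.

Matrices are similar if and only if their invariant-factor lists agree; the partition into similarity classes is {M1, M2, M3, M4, M5}.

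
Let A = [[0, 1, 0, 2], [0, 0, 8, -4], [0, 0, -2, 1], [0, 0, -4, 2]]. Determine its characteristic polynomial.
χ_A(x) = x^4

xI - A = [[x, -1, 0, -2], [0, x, -8, 4], [0, 0, x + 2, -1], [0, 0, 4, x - 2]].

Expanding det(xI - A) along the first row:
det(xI - A) = + (x)·det([[x, -8, 4], [0, x + 2, -1], [0, 4, x - 2]]) - (-1)·det([[0, -8, 4], [0, x + 2, -1], [0, 4, x - 2]]) + (0)·det([[0, x, 4], [0, 0, -1], [0, 0, x - 2]]) - (-2)·det([[0, x, -8], [0, 0, x + 2], [0, 0, 4]]).

Evaluating gives χ_A(x) = x^4.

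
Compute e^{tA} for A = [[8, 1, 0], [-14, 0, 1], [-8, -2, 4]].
e^{tA} = [[(t^2 + 4*t + 1)*e^{4*t}, t*e^{4*t}, t^2*e^{4*t}/2], [2*t*(-2*t - 7)*e^{4*t}, (1 - 4*t)*e^{4*t}, t*(1 - 2*t)*e^{4*t}], [2*t*(-t - 4)*e^{4*t}, -2*t*e^{4*t}, (1 - t^2)*e^{4*t}]]

A has Jordan form J = [[4, 1, 0], [0, 4, 1], [0, 0, 4]] with A = PJP^{-1}, so e^{tA} = P e^{tJ} P^{-1}.

For a Jordan block J_k(λ), e^{tJ_k(λ)} = e^{λt} · (I + tN + t^2 N^2/2! + ... + t^{k-1} N^{k-1}/(k-1)!) where N is the nilpotent superdiagonal part.

Assembling the blocks and conjugating back gives the entries of e^{tA} as shown above.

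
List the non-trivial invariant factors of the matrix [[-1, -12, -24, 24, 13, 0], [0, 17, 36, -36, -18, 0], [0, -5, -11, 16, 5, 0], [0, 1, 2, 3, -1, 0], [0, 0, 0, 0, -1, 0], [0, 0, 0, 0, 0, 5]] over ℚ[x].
(x - 5)(x + 1), (x - 5)^2(x + 1)^2

The Jordan structure of A has elementary divisors (x + 1)^2, (x + 1), (x - 5)^2, (x - 5). Arranging the block sizes at each eigenvalue in decreasing order and taking row products gives the invariant factors.

Invariant factors (smallest first, each dividing the next): (x - 5)(x + 1), (x - 5)^2(x + 1)^2.

Check: the last factor (x - 5)^2(x + 1)^2 is the minimal polynomial, and the product (x - 5)^3(x + 1)^3 is the characteristic polynomial.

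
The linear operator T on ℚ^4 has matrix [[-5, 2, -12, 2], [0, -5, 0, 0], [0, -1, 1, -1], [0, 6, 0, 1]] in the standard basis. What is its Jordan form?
J = [[-5, 0, 0, 0], [0, -5, 0, 0], [0, 0, 1, 1], [0, 0, 0, 1]]

The characteristic polynomial is det(xI - A) = (x - 1)^2(x + 5)^2, so the eigenvalues are -5 (algebraic multiplicity 2), 1 (algebraic multiplicity 2).

For λ = -5: rank(A + 5I) = 2. The eigenspace has dimension 4 - 2 = 2, so there are 2 Jordan blocks; the rank sequence gives block sizes [1, 1].

For λ = 1: rank(A - I) = 3, rank((A - I)^2) = 2. The eigenspace has dimension 4 - 3 = 1, so there is 1 Jordan block; the rank sequence gives block sizes [2].

Assembling the blocks gives the Jordan form J above.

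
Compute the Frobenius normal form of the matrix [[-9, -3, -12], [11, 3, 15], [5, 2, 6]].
The invariant factors of A (the non-unit diagonal entries of the Smith normal form of xI - A over ℚ[x]) are x^3 + 3, each dividing the next. The characteristic polynomial is their product, x^3 + 3.

The rational canonical form is the block-diagonal matrix of companion matrices C(f_i):
R = [[0, 0, -3], [1, 0, 0], [0, 1, 0]].

Note the characteristic polynomial does not split into linear factors over ℚ, so A has no Jordan form over ℚ; the rational canonical form exists over any field.

R = [[0, 0, -3], [1, 0, 0], [0, 1, 0]]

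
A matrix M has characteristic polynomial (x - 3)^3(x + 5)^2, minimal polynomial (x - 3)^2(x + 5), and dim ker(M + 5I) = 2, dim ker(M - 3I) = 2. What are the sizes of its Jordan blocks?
Jordan blocks: (-5, 1), (-5, 1), (3, 2), (3, 1)

λ = -5: algebraic multiplicity 2 (exponent in χ_M), largest block size 1 (exponent in m_M), 2 blocks (geometric multiplicity). These force block sizes [1, 1].
λ = 3: algebraic multiplicity 3 (exponent in χ_M), largest block size 2 (exponent in m_M), 2 blocks (geometric multiplicity). These force block sizes [2, 1].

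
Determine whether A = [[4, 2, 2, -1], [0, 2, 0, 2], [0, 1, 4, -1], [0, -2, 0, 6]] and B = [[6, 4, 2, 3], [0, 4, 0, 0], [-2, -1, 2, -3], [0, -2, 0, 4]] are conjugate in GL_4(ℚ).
Two matrices over a field are similar if and only if they have the same invariant factors.

Both A and B have characteristic polynomial (x - 4)^4 and minimal polynomial (x - 4)^2. Computing further, both have invariant factors (x - 4)^2, (x - 4)^2. Hence A and B are similar.

Yes.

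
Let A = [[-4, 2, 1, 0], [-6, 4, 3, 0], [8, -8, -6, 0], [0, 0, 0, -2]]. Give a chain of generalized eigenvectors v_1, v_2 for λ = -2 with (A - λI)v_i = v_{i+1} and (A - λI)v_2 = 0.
v_1 = [[0, 1, -1, 0]]^T, v_2 = [[1, 3, -4, 0]]^T

We seek v_1 ∈ ker((A + 2I)^2) \ ker(A + 2I), then set v_{i+1} = (A + 2I) v_i.

One such chain is v_1 = [[0, 1, -1, 0]]^T, v_2 = [[1, 3, -4, 0]]^T. Check: (A + 2I) v_2 = [[0, 0, 0, 0]]^T = 0.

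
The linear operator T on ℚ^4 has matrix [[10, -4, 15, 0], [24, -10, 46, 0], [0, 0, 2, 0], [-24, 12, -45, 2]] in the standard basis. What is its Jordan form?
The characteristic polynomial is det(xI - A) = (x - 2)^3(x + 2), so the eigenvalues are -2 (algebraic multiplicity 1), 2 (algebraic multiplicity 3).

For λ = -2: algebraic multiplicity 1 gives one 1×1 block.

For λ = 2: rank(A - 2I) = 2, rank((A - 2I)^2) = 1. The eigenspace has dimension 4 - 2 = 2, so there are 2 Jordan blocks; the rank sequence gives block sizes [2, 1].

Assembling the blocks gives the Jordan form J above.

J = [[-2, 0, 0, 0], [0, 2, 1, 0], [0, 0, 2, 0], [0, 0, 0, 2]]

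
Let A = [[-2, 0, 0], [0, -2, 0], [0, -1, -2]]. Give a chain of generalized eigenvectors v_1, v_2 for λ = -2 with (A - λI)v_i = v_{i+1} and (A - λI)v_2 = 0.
We seek v_1 ∈ ker((A + 2I)^2) \ ker(A + 2I), then set v_{i+1} = (A + 2I) v_i.

One such chain is v_1 = [[0, 1, -1]]^T, v_2 = [[0, 0, -1]]^T. Check: (A + 2I) v_2 = [[0, 0, 0]]^T = 0.

v_1 = [[0, 1, -1]]^T, v_2 = [[0, 0, -1]]^T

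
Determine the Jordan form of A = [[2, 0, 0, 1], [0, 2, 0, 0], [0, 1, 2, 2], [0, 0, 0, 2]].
The characteristic polynomial is det(xI - A) = (x - 2)^4, so the eigenvalues are 2 (algebraic multiplicity 4).

For λ = 2: rank(A - 2I) = 2, rank((A - 2I)^2) = 0. The eigenspace has dimension 4 - 2 = 2, so there are 2 Jordan blocks; the rank sequence gives block sizes [2, 2].

Assembling the blocks gives the Jordan form J above.

J = [[2, 1, 0, 0], [0, 2, 0, 0], [0, 0, 2, 1], [0, 0, 0, 2]]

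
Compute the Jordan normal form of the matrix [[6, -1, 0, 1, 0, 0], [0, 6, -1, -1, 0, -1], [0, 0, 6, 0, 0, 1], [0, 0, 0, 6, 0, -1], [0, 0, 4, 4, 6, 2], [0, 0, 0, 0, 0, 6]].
J = [[6, 1, 0, 0, 0, 0], [0, 6, 1, 0, 0, 0], [0, 0, 6, 0, 0, 0], [0, 0, 0, 6, 1, 0], [0, 0, 0, 0, 6, 0], [0, 0, 0, 0, 0, 6]]

The characteristic polynomial is det(xI - A) = (x - 6)^6, so the eigenvalues are 6 (algebraic multiplicity 6).

For λ = 6: rank(A - 6I) = 3, rank((A - 6I)^2) = 1, rank((A - 6I)^3) = 0. The eigenspace has dimension 6 - 3 = 3, so there are 3 Jordan blocks; the rank sequence gives block sizes [3, 2, 1].

Assembling the blocks gives the Jordan form J above.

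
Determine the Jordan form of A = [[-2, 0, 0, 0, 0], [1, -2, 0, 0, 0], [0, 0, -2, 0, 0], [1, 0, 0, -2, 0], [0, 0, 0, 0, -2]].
The characteristic polynomial is det(xI - A) = (x + 2)^5, so the eigenvalues are -2 (algebraic multiplicity 5).

For λ = -2: rank(A + 2I) = 1, rank((A + 2I)^2) = 0. The eigenspace has dimension 5 - 1 = 4, so there are 4 Jordan blocks; the rank sequence gives block sizes [2, 1, 1, 1].

Assembling the blocks gives the Jordan form J above.

J = [[-2, 1, 0, 0, 0], [0, -2, 0, 0, 0], [0, 0, -2, 0, 0], [0, 0, 0, -2, 0], [0, 0, 0, 0, -2]]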